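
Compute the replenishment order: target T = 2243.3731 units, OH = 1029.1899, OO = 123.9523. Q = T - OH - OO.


Inventory position = OH + OO = 1029.1899 + 123.9523 = 1153.1422
Q = 2243.3731 - 1153.1422 = 1090.2309

1090.2309 units


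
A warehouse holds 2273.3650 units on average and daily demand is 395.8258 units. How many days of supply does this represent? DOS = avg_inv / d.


DOS = 2273.3650 / 395.8258 = 5.7433

5.7433 days


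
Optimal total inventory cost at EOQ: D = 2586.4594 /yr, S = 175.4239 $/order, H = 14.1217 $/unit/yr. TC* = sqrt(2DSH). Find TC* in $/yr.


2*D*S*H = 12814787.3658
TC* = sqrt(12814787.3658) = 3579.7748

3579.7748 $/yr


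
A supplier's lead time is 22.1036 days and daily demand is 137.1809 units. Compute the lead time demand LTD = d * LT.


LTD = 137.1809 * 22.1036 = 3032.1917

3032.1917 units


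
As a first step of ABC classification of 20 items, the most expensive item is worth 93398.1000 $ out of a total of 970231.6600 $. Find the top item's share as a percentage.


Top item = 93398.1000
Total = 970231.6600
Percentage = 93398.1000 / 970231.6600 * 100 = 9.6264

9.6264%


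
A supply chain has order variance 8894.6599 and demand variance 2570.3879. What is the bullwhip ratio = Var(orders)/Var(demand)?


BW = 8894.6599 / 2570.3879 = 3.4604

3.4604


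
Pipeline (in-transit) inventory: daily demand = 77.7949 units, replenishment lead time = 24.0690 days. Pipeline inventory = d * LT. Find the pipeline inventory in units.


Pipeline = 77.7949 * 24.0690 = 1872.4454

1872.4454 units


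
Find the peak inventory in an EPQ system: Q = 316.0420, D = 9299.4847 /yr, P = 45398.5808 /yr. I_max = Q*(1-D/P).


D/P = 0.2048
1 - D/P = 0.7952
I_max = 316.0420 * 0.7952 = 251.3037

251.3037 units


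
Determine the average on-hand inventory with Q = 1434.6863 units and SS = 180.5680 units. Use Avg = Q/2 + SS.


Q/2 = 717.3432
Avg = 717.3432 + 180.5680 = 897.9112

897.9112 units


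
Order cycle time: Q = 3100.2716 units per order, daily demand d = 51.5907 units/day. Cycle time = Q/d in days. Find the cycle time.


Cycle = 3100.2716 / 51.5907 = 60.0936

60.0936 days


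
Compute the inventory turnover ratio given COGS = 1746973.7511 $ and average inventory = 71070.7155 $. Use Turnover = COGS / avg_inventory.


Turnover = 1746973.7511 / 71070.7155 = 24.5808

24.5808


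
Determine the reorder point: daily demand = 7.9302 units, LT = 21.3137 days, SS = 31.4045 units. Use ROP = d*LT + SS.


d*LT = 7.9302 * 21.3137 = 169.0219
ROP = 169.0219 + 31.4045 = 200.4264

200.4264 units


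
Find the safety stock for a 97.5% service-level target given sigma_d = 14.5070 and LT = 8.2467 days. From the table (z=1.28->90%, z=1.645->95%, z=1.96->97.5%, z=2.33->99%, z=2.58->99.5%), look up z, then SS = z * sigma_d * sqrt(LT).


From the table, SL = 97.5% corresponds to z = 1.96
sqrt(LT) = sqrt(8.2467) = 2.8717
SS = 1.96 * 14.5070 * 2.8717 = 81.6533

81.6533 units


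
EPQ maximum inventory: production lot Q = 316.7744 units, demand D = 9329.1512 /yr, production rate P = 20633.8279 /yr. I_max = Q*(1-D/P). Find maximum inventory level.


D/P = 0.4521
1 - D/P = 0.5479
I_max = 316.7744 * 0.5479 = 173.5515

173.5515 units


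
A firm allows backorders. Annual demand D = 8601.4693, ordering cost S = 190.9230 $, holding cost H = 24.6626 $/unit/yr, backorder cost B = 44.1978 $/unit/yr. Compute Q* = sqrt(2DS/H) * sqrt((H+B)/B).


sqrt(2DS/H) = 364.9312
sqrt((H+B)/B) = 1.2482
Q* = 364.9312 * 1.2482 = 455.5074

455.5074 units


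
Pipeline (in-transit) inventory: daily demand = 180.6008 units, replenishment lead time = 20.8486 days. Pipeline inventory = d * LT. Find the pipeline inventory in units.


Pipeline = 180.6008 * 20.8486 = 3765.2738

3765.2738 units


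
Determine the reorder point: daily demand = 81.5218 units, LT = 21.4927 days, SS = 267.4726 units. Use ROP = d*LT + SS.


d*LT = 81.5218 * 21.4927 = 1752.1236
ROP = 1752.1236 + 267.4726 = 2019.5962

2019.5962 units


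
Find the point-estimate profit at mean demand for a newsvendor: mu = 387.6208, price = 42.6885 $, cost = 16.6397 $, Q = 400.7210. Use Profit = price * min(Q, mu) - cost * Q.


Sales at mu = min(400.7210, 387.6208) = 387.6208
Revenue = 42.6885 * 387.6208 = 16546.9505
Total cost = 16.6397 * 400.7210 = 6667.8772
Profit = 16546.9505 - 6667.8772 = 9879.0733

9879.0733 $


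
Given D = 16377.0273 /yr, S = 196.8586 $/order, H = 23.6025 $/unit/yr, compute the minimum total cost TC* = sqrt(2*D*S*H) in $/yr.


2*D*S*H = 152186968.8493
TC* = sqrt(152186968.8493) = 12336.4083

12336.4083 $/yr


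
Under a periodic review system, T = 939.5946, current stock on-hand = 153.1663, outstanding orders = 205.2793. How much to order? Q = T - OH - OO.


Inventory position = OH + OO = 153.1663 + 205.2793 = 358.4456
Q = 939.5946 - 358.4456 = 581.1490

581.1490 units


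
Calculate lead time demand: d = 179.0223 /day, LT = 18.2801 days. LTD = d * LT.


LTD = 179.0223 * 18.2801 = 3272.5455

3272.5455 units


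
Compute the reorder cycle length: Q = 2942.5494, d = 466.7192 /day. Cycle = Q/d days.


Cycle = 2942.5494 / 466.7192 = 6.3048

6.3048 days


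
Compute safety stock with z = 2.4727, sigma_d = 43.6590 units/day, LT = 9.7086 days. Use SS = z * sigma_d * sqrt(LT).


sqrt(LT) = sqrt(9.7086) = 3.1159
SS = 2.4727 * 43.6590 * 3.1159 = 336.3748

336.3748 units


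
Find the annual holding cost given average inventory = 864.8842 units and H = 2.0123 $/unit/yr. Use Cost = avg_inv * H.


Cost = 864.8842 * 2.0123 = 1740.4065

1740.4065 $/yr


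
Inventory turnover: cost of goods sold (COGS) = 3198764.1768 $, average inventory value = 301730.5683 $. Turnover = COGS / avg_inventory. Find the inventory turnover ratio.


Turnover = 3198764.1768 / 301730.5683 = 10.6014

10.6014


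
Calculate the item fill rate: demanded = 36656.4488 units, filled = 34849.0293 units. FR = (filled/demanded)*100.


FR = 34849.0293 / 36656.4488 * 100 = 95.0693

95.0693%


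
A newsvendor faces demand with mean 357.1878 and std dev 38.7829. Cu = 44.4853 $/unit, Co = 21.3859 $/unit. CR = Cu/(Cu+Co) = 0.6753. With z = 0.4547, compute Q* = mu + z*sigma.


CR = Cu/(Cu+Co) = 44.4853/(44.4853+21.3859) = 0.6753
z = 0.4547
Q* = 357.1878 + 0.4547 * 38.7829 = 374.8224

374.8224 units


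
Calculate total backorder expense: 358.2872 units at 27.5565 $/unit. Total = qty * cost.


Total = 358.2872 * 27.5565 = 9873.1412

9873.1412 $


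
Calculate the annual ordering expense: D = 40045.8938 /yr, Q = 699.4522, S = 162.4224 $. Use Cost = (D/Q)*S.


Number of orders = D/Q = 57.2532
Cost = 57.2532 * 162.4224 = 9299.2061

9299.2061 $/yr


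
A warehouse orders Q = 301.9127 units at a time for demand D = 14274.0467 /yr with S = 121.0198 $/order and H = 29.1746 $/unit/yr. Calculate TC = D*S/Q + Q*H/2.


Ordering cost = D*S/Q = 5721.6615
Holding cost = Q*H/2 = 4404.0911
TC = 5721.6615 + 4404.0911 = 10125.7526

10125.7526 $/yr


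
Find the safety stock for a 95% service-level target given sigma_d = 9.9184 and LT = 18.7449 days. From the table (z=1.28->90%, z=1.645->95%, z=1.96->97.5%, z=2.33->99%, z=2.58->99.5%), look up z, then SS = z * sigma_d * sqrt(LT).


From the table, SL = 95% corresponds to z = 1.645
sqrt(LT) = sqrt(18.7449) = 4.3295
SS = 1.645 * 9.9184 * 4.3295 = 70.6397

70.6397 units


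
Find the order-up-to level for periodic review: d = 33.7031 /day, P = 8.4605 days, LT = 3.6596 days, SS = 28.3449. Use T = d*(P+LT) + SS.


P + LT = 12.1201
d*(P+LT) = 33.7031 * 12.1201 = 408.4849
T = 408.4849 + 28.3449 = 436.8298

436.8298 units


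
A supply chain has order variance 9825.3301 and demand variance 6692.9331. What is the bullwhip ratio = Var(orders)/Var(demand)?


BW = 9825.3301 / 6692.9331 = 1.4680

1.4680


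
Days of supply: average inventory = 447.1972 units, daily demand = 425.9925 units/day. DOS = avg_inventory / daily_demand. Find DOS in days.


DOS = 447.1972 / 425.9925 = 1.0498

1.0498 days


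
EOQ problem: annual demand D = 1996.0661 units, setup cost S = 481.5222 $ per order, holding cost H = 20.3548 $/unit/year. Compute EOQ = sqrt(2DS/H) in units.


2*D*S = 2 * 1996.0661 * 481.5222 = 1922300.2796
2*D*S/H = 94439.6545
EOQ = sqrt(94439.6545) = 307.3104

307.3104 units


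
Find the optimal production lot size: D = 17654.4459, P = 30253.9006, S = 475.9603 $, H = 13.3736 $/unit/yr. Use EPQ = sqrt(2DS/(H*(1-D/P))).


1 - D/P = 1 - 0.5835 = 0.4165
H*(1-D/P) = 5.5695
2DS = 16805630.7338
EPQ = sqrt(3017422.4240) = 1737.0729

1737.0729 units


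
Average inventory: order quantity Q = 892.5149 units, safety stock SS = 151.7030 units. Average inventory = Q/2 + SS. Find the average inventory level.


Q/2 = 446.2575
Avg = 446.2575 + 151.7030 = 597.9605

597.9605 units


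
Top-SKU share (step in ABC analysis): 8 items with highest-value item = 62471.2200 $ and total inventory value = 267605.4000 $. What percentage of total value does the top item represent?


Top item = 62471.2200
Total = 267605.4000
Percentage = 62471.2200 / 267605.4000 * 100 = 23.3445

23.3445%


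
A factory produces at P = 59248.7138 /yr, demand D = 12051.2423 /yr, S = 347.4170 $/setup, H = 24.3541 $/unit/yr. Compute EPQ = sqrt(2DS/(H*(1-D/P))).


1 - D/P = 1 - 0.2034 = 0.7966
H*(1-D/P) = 19.4005
2DS = 8373612.8923
EPQ = sqrt(431619.4320) = 656.9775

656.9775 units


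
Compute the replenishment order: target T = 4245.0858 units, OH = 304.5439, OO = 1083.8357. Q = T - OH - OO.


Inventory position = OH + OO = 304.5439 + 1083.8357 = 1388.3796
Q = 4245.0858 - 1388.3796 = 2856.7062

2856.7062 units


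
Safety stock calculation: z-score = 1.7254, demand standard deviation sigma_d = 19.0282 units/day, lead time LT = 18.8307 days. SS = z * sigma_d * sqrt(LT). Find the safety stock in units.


sqrt(LT) = sqrt(18.8307) = 4.3394
SS = 1.7254 * 19.0282 * 4.3394 = 142.4691

142.4691 units


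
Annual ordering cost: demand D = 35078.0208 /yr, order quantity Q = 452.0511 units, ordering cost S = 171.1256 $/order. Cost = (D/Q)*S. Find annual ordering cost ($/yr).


Number of orders = D/Q = 77.5975
Cost = 77.5975 * 171.1256 = 13278.9133

13278.9133 $/yr


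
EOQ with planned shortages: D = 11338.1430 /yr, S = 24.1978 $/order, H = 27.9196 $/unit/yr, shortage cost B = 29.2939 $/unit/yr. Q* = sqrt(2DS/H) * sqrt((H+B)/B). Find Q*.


sqrt(2DS/H) = 140.1907
sqrt((H+B)/B) = 1.3975
Q* = 140.1907 * 1.3975 = 195.9205

195.9205 units


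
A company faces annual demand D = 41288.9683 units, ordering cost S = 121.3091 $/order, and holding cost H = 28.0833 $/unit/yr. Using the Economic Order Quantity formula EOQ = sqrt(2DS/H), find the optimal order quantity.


2*D*S = 2 * 41288.9683 * 121.3091 = 10017455.1688
2*D*S/H = 356705.0585
EOQ = sqrt(356705.0585) = 597.2479

597.2479 units


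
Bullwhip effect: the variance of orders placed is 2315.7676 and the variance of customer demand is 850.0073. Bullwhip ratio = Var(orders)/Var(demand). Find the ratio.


BW = 2315.7676 / 850.0073 = 2.7244

2.7244


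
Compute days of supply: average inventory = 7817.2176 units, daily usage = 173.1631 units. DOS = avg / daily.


DOS = 7817.2176 / 173.1631 = 45.1437

45.1437 days


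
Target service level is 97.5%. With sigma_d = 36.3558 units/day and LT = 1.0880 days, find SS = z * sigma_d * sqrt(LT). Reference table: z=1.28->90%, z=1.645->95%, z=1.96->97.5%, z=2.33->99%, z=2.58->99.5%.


From the table, SL = 97.5% corresponds to z = 1.96
sqrt(LT) = sqrt(1.0880) = 1.0431
SS = 1.96 * 36.3558 * 1.0431 = 74.3266

74.3266 units


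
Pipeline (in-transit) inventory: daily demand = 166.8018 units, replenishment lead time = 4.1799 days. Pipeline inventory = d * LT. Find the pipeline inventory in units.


Pipeline = 166.8018 * 4.1799 = 697.2148

697.2148 units


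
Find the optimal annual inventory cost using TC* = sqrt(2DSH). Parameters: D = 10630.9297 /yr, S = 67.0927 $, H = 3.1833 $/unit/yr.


2*D*S*H = 4541026.9636
TC* = sqrt(4541026.9636) = 2130.9686

2130.9686 $/yr


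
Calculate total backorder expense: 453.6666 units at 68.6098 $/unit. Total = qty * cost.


Total = 453.6666 * 68.6098 = 31125.9747

31125.9747 $


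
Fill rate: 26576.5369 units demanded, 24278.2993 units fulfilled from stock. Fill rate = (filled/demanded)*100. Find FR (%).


FR = 24278.2993 / 26576.5369 * 100 = 91.3524

91.3524%


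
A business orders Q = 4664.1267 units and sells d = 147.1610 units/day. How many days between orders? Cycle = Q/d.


Cycle = 4664.1267 / 147.1610 = 31.6940

31.6940 days


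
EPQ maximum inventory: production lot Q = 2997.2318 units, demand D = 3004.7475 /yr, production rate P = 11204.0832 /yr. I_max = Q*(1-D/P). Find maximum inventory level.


D/P = 0.2682
1 - D/P = 0.7318
I_max = 2997.2318 * 0.7318 = 2193.4244

2193.4244 units


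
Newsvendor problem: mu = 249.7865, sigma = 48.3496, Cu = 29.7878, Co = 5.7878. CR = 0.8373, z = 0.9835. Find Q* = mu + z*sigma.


CR = Cu/(Cu+Co) = 29.7878/(29.7878+5.7878) = 0.8373
z = 0.9835
Q* = 249.7865 + 0.9835 * 48.3496 = 297.3383

297.3383 units


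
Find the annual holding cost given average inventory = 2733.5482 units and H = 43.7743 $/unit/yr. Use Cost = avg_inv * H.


Cost = 2733.5482 * 43.7743 = 119659.1590

119659.1590 $/yr


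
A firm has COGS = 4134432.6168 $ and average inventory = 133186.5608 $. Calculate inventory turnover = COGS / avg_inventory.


Turnover = 4134432.6168 / 133186.5608 = 31.0424

31.0424


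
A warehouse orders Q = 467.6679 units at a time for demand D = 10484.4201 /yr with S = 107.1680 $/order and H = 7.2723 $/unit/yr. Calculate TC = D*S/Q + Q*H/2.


Ordering cost = D*S/Q = 2402.5475
Holding cost = Q*H/2 = 1700.5106
TC = 2402.5475 + 1700.5106 = 4103.0581

4103.0581 $/yr


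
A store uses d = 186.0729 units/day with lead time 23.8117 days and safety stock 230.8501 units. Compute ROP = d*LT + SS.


d*LT = 186.0729 * 23.8117 = 4430.7121
ROP = 4430.7121 + 230.8501 = 4661.5622

4661.5622 units


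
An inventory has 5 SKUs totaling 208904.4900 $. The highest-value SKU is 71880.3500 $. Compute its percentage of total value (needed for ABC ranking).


Top item = 71880.3500
Total = 208904.4900
Percentage = 71880.3500 / 208904.4900 * 100 = 34.4082

34.4082%


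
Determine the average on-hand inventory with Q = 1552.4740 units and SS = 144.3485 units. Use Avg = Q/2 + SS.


Q/2 = 776.2370
Avg = 776.2370 + 144.3485 = 920.5855

920.5855 units


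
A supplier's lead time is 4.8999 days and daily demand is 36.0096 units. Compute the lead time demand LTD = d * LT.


LTD = 36.0096 * 4.8999 = 176.4434

176.4434 units


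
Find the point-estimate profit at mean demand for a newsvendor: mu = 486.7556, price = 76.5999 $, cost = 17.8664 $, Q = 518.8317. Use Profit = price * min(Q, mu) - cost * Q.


Sales at mu = min(518.8317, 486.7556) = 486.7556
Revenue = 76.5999 * 486.7556 = 37285.4303
Total cost = 17.8664 * 518.8317 = 9269.6547
Profit = 37285.4303 - 9269.6547 = 28015.7756

28015.7756 $


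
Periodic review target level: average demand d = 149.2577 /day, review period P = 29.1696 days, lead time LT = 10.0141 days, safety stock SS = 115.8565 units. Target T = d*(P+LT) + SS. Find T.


P + LT = 39.1837
d*(P+LT) = 149.2577 * 39.1837 = 5848.4689
T = 5848.4689 + 115.8565 = 5964.3254

5964.3254 units


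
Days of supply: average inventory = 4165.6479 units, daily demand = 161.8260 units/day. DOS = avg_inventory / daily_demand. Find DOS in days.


DOS = 4165.6479 / 161.8260 = 25.7415

25.7415 days


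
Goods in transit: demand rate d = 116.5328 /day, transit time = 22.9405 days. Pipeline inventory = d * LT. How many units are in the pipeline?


Pipeline = 116.5328 * 22.9405 = 2673.3207

2673.3207 units


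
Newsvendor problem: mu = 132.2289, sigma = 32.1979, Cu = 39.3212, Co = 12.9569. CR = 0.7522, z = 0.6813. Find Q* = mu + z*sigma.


CR = Cu/(Cu+Co) = 39.3212/(39.3212+12.9569) = 0.7522
z = 0.6813
Q* = 132.2289 + 0.6813 * 32.1979 = 154.1653

154.1653 units


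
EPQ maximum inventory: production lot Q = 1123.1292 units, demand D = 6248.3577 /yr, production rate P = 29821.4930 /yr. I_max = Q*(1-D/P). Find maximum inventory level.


D/P = 0.2095
1 - D/P = 0.7905
I_max = 1123.1292 * 0.7905 = 887.8052

887.8052 units


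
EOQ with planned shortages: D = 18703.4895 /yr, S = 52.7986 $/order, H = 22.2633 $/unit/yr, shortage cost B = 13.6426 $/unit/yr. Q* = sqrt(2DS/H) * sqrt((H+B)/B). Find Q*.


sqrt(2DS/H) = 297.8467
sqrt((H+B)/B) = 1.6223
Q* = 297.8467 * 1.6223 = 483.2002

483.2002 units


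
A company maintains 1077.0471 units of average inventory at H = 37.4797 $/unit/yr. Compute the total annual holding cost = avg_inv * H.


Cost = 1077.0471 * 37.4797 = 40367.4022

40367.4022 $/yr


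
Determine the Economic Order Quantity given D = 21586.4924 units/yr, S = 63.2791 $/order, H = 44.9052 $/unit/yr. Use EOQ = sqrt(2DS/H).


2*D*S = 2 * 21586.4924 * 63.2791 = 2731947.6225
2*D*S/H = 60838.1128
EOQ = sqrt(60838.1128) = 246.6538

246.6538 units


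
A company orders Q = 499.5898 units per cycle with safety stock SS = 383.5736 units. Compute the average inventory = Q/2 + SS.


Q/2 = 249.7949
Avg = 249.7949 + 383.5736 = 633.3685

633.3685 units


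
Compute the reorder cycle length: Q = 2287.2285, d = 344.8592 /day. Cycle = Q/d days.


Cycle = 2287.2285 / 344.8592 = 6.6324

6.6324 days


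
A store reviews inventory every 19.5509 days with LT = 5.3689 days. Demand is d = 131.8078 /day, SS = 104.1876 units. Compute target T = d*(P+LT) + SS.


P + LT = 24.9198
d*(P+LT) = 131.8078 * 24.9198 = 3284.6240
T = 3284.6240 + 104.1876 = 3388.8116

3388.8116 units


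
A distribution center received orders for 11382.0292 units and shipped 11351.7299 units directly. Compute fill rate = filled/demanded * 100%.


FR = 11351.7299 / 11382.0292 * 100 = 99.7338

99.7338%


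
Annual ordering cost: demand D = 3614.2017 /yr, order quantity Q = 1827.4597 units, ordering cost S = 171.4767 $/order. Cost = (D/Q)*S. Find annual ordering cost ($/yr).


Number of orders = D/Q = 1.9777
Cost = 1.9777 * 171.4767 = 339.1327

339.1327 $/yr


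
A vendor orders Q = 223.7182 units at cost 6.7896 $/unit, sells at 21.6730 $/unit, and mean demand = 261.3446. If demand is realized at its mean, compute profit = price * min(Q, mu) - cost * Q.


Sales at mu = min(223.7182, 261.3446) = 223.7182
Revenue = 21.6730 * 223.7182 = 4848.6445
Total cost = 6.7896 * 223.7182 = 1518.9571
Profit = 4848.6445 - 1518.9571 = 3329.6875

3329.6875 $


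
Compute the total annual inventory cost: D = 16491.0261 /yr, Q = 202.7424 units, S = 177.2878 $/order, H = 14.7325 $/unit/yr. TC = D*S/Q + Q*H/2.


Ordering cost = D*S/Q = 14420.5540
Holding cost = Q*H/2 = 1493.4512
TC = 14420.5540 + 1493.4512 = 15914.0053

15914.0053 $/yr


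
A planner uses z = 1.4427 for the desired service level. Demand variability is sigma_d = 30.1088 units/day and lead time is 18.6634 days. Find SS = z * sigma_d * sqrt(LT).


sqrt(LT) = sqrt(18.6634) = 4.3201
SS = 1.4427 * 30.1088 * 4.3201 = 187.6570

187.6570 units


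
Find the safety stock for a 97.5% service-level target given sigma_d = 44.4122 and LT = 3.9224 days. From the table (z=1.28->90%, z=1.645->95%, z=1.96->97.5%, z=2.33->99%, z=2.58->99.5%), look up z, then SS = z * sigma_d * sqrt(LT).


From the table, SL = 97.5% corresponds to z = 1.96
sqrt(LT) = sqrt(3.9224) = 1.9805
SS = 1.96 * 44.4122 * 1.9805 = 172.3988

172.3988 units


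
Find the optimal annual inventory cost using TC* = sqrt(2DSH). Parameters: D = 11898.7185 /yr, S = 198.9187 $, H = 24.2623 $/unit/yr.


2*D*S*H = 114851789.5501
TC* = sqrt(114851789.5501) = 10716.8927

10716.8927 $/yr


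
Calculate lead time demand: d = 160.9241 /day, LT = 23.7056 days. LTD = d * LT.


LTD = 160.9241 * 23.7056 = 3814.8023

3814.8023 units


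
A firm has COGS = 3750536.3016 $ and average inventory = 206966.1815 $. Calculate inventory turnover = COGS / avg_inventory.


Turnover = 3750536.3016 / 206966.1815 = 18.1215

18.1215


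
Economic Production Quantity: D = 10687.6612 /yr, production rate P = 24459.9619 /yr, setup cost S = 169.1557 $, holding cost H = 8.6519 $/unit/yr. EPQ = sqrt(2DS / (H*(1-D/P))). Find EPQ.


1 - D/P = 1 - 0.4369 = 0.5631
H*(1-D/P) = 4.8715
2DS = 3615757.6233
EPQ = sqrt(742227.5991) = 861.5263

861.5263 units


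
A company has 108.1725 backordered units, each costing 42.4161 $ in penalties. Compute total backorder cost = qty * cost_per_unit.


Total = 108.1725 * 42.4161 = 4588.2556

4588.2556 $


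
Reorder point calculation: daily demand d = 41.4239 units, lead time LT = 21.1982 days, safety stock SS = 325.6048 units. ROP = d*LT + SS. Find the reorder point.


d*LT = 41.4239 * 21.1982 = 878.1121
ROP = 878.1121 + 325.6048 = 1203.7169

1203.7169 units


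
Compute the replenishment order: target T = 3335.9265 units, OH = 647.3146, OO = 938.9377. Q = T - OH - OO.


Inventory position = OH + OO = 647.3146 + 938.9377 = 1586.2523
Q = 3335.9265 - 1586.2523 = 1749.6742

1749.6742 units


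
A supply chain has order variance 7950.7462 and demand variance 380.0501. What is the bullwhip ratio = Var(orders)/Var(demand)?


BW = 7950.7462 / 380.0501 = 20.9203

20.9203


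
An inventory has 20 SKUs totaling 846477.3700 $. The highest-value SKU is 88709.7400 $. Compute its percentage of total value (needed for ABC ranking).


Top item = 88709.7400
Total = 846477.3700
Percentage = 88709.7400 / 846477.3700 * 100 = 10.4799

10.4799%


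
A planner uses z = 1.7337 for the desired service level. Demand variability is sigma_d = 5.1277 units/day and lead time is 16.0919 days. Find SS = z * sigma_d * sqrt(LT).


sqrt(LT) = sqrt(16.0919) = 4.0115
SS = 1.7337 * 5.1277 * 4.0115 = 35.6616

35.6616 units


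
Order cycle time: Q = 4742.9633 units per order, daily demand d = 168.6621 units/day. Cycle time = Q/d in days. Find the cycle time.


Cycle = 4742.9633 / 168.6621 = 28.1211

28.1211 days


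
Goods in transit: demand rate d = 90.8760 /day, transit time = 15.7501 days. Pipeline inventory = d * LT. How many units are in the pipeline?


Pipeline = 90.8760 * 15.7501 = 1431.3061

1431.3061 units


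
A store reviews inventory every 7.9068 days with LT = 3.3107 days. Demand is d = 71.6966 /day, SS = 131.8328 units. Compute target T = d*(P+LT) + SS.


P + LT = 11.2175
d*(P+LT) = 71.6966 * 11.2175 = 804.2566
T = 804.2566 + 131.8328 = 936.0894

936.0894 units


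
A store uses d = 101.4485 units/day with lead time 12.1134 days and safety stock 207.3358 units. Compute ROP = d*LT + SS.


d*LT = 101.4485 * 12.1134 = 1228.8863
ROP = 1228.8863 + 207.3358 = 1436.2221

1436.2221 units


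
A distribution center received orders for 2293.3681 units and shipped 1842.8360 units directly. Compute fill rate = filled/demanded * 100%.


FR = 1842.8360 / 2293.3681 * 100 = 80.3550

80.3550%


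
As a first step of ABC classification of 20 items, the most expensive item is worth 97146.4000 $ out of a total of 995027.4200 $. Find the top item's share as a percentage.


Top item = 97146.4000
Total = 995027.4200
Percentage = 97146.4000 / 995027.4200 * 100 = 9.7632

9.7632%


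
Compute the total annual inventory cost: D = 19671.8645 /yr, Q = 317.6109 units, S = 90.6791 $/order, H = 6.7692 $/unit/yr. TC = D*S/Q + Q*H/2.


Ordering cost = D*S/Q = 5616.3909
Holding cost = Q*H/2 = 1074.9859
TC = 5616.3909 + 1074.9859 = 6691.3768

6691.3768 $/yr


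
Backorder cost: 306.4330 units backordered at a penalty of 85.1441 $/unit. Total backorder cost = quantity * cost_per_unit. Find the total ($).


Total = 306.4330 * 85.1441 = 26090.9620

26090.9620 $


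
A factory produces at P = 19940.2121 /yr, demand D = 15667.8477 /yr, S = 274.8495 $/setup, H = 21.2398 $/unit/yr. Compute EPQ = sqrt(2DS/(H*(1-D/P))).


1 - D/P = 1 - 0.7857 = 0.2143
H*(1-D/P) = 4.5508
2DS = 8612600.2128
EPQ = sqrt(1892541.2367) = 1375.6966

1375.6966 units


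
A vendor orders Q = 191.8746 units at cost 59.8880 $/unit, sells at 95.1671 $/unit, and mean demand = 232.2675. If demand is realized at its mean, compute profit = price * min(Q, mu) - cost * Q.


Sales at mu = min(191.8746, 232.2675) = 191.8746
Revenue = 95.1671 * 191.8746 = 18260.1492
Total cost = 59.8880 * 191.8746 = 11490.9860
Profit = 18260.1492 - 11490.9860 = 6769.1632

6769.1632 $


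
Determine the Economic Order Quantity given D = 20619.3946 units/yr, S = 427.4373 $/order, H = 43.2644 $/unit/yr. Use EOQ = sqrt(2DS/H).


2*D*S = 2 * 20619.3946 * 427.4373 = 17626996.7109
2*D*S/H = 407424.9663
EOQ = sqrt(407424.9663) = 638.2985

638.2985 units


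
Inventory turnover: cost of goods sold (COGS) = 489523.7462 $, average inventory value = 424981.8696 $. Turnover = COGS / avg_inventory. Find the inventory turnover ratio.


Turnover = 489523.7462 / 424981.8696 = 1.1519

1.1519


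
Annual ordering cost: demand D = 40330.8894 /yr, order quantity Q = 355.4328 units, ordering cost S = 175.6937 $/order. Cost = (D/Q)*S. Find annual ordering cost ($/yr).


Number of orders = D/Q = 113.4698
Cost = 113.4698 * 175.6937 = 19935.9293

19935.9293 $/yr


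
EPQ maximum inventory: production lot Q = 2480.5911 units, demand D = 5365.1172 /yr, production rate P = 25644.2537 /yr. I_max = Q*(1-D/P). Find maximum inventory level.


D/P = 0.2092
1 - D/P = 0.7908
I_max = 2480.5911 * 0.7908 = 1961.6186

1961.6186 units


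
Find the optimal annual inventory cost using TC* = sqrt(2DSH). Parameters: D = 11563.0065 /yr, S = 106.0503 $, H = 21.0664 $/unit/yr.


2*D*S*H = 51665780.3145
TC* = sqrt(51665780.3145) = 7187.8912

7187.8912 $/yr


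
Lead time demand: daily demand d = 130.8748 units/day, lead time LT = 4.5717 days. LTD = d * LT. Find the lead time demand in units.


LTD = 130.8748 * 4.5717 = 598.3203

598.3203 units


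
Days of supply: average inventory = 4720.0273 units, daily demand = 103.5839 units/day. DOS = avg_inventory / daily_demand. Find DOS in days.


DOS = 4720.0273 / 103.5839 = 45.5672

45.5672 days


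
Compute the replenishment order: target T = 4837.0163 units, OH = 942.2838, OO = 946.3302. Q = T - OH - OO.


Inventory position = OH + OO = 942.2838 + 946.3302 = 1888.6140
Q = 4837.0163 - 1888.6140 = 2948.4023

2948.4023 units


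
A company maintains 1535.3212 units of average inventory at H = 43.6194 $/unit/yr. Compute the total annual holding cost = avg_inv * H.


Cost = 1535.3212 * 43.6194 = 66969.7896

66969.7896 $/yr


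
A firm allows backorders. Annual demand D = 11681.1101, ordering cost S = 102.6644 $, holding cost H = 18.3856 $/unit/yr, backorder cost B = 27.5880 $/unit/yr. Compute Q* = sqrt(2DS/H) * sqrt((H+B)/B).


sqrt(2DS/H) = 361.1837
sqrt((H+B)/B) = 1.2909
Q* = 361.1837 * 1.2909 = 466.2536

466.2536 units


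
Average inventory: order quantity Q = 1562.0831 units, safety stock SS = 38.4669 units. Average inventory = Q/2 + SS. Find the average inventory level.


Q/2 = 781.0416
Avg = 781.0416 + 38.4669 = 819.5085

819.5085 units


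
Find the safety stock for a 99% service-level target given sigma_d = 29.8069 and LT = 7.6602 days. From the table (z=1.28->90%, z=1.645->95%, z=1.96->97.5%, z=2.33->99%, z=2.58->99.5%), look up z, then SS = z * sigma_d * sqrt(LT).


From the table, SL = 99% corresponds to z = 2.33
sqrt(LT) = sqrt(7.6602) = 2.7677
SS = 2.33 * 29.8069 * 2.7677 = 192.2174

192.2174 units


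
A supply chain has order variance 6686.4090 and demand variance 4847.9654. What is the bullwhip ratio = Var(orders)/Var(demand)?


BW = 6686.4090 / 4847.9654 = 1.3792

1.3792


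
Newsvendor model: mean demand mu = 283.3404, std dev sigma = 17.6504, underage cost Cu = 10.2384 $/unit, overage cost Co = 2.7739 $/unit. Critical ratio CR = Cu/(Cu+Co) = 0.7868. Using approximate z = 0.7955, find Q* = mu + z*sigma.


CR = Cu/(Cu+Co) = 10.2384/(10.2384+2.7739) = 0.7868
z = 0.7955
Q* = 283.3404 + 0.7955 * 17.6504 = 297.3813

297.3813 units


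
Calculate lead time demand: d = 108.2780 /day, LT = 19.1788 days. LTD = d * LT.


LTD = 108.2780 * 19.1788 = 2076.6421

2076.6421 units


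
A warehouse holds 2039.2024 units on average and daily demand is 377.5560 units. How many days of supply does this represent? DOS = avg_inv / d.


DOS = 2039.2024 / 377.5560 = 5.4011

5.4011 days


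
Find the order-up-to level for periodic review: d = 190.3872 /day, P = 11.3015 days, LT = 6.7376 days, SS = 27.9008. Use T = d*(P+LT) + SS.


P + LT = 18.0391
d*(P+LT) = 190.3872 * 18.0391 = 3434.4137
T = 3434.4137 + 27.9008 = 3462.3145

3462.3145 units


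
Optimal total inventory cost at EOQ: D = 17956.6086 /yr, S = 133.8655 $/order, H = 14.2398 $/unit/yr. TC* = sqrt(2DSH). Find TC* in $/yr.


2*D*S*H = 68458419.1576
TC* = sqrt(68458419.1576) = 8273.9603

8273.9603 $/yr


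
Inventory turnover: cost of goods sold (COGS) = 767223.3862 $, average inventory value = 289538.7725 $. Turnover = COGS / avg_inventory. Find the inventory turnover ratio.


Turnover = 767223.3862 / 289538.7725 = 2.6498

2.6498


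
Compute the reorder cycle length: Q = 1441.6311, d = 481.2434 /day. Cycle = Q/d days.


Cycle = 1441.6311 / 481.2434 = 2.9956

2.9956 days


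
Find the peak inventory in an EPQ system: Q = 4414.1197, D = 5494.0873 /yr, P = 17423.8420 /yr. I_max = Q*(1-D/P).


D/P = 0.3153
1 - D/P = 0.6847
I_max = 4414.1197 * 0.6847 = 3022.2591

3022.2591 units


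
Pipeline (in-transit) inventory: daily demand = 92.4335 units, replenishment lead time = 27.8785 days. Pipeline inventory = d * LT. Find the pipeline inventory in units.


Pipeline = 92.4335 * 27.8785 = 2576.9073

2576.9073 units


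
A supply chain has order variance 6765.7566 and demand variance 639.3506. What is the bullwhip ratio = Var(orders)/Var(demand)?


BW = 6765.7566 / 639.3506 = 10.5822

10.5822


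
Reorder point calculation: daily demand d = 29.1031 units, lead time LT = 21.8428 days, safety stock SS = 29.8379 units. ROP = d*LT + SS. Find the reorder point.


d*LT = 29.1031 * 21.8428 = 635.6932
ROP = 635.6932 + 29.8379 = 665.5311

665.5311 units


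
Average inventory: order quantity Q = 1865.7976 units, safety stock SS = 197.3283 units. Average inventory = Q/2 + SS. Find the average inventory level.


Q/2 = 932.8988
Avg = 932.8988 + 197.3283 = 1130.2271

1130.2271 units


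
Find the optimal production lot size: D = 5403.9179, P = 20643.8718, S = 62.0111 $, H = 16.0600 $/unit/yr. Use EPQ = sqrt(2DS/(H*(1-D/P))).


1 - D/P = 1 - 0.2618 = 0.7382
H*(1-D/P) = 11.8560
2DS = 670205.7866
EPQ = sqrt(56528.8477) = 237.7580

237.7580 units


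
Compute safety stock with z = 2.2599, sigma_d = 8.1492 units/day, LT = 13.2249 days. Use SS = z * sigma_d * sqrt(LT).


sqrt(LT) = sqrt(13.2249) = 3.6366
SS = 2.2599 * 8.1492 * 3.6366 = 66.9731

66.9731 units


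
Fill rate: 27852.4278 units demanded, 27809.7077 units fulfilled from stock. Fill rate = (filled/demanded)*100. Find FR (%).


FR = 27809.7077 / 27852.4278 * 100 = 99.8466

99.8466%


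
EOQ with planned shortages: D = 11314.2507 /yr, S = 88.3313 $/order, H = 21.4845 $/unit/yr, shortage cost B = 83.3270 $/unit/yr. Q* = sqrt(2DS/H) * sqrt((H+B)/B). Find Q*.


sqrt(2DS/H) = 305.0160
sqrt((H+B)/B) = 1.1215
Q* = 305.0160 * 1.1215 = 342.0851

342.0851 units


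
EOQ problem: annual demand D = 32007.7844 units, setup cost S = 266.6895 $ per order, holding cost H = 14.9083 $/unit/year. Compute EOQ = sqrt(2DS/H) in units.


2*D*S = 2 * 32007.7844 * 266.6895 = 17072280.0355
2*D*S/H = 1145152.7026
EOQ = sqrt(1145152.7026) = 1070.1181

1070.1181 units


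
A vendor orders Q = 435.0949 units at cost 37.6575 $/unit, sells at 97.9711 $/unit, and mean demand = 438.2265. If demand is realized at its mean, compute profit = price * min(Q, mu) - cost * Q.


Sales at mu = min(435.0949, 438.2265) = 435.0949
Revenue = 97.9711 * 435.0949 = 42626.7260
Total cost = 37.6575 * 435.0949 = 16384.5862
Profit = 42626.7260 - 16384.5862 = 26242.1398

26242.1398 $


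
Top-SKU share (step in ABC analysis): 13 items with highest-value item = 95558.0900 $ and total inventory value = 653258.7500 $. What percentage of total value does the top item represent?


Top item = 95558.0900
Total = 653258.7500
Percentage = 95558.0900 / 653258.7500 * 100 = 14.6279

14.6279%


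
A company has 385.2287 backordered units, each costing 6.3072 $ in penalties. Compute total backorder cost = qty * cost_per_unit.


Total = 385.2287 * 6.3072 = 2429.7145

2429.7145 $


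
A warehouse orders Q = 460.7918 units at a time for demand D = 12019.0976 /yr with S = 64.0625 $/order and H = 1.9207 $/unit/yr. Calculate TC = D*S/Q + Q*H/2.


Ordering cost = D*S/Q = 1670.9790
Holding cost = Q*H/2 = 442.5214
TC = 1670.9790 + 442.5214 = 2113.5004

2113.5004 $/yr


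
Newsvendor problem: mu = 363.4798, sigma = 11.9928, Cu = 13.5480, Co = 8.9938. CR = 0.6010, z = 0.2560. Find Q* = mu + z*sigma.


CR = Cu/(Cu+Co) = 13.5480/(13.5480+8.9938) = 0.6010
z = 0.2560
Q* = 363.4798 + 0.2560 * 11.9928 = 366.5500

366.5500 units


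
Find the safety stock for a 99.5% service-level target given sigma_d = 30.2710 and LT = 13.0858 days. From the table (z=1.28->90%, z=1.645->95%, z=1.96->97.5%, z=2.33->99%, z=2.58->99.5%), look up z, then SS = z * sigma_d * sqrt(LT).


From the table, SL = 99.5% corresponds to z = 2.58
sqrt(LT) = sqrt(13.0858) = 3.6174
SS = 2.58 * 30.2710 * 3.6174 = 282.5183

282.5183 units


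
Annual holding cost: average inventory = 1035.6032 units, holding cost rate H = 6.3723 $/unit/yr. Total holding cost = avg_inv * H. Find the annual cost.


Cost = 1035.6032 * 6.3723 = 6599.1743

6599.1743 $/yr


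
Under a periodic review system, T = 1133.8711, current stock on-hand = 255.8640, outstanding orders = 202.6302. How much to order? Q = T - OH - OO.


Inventory position = OH + OO = 255.8640 + 202.6302 = 458.4942
Q = 1133.8711 - 458.4942 = 675.3769

675.3769 units


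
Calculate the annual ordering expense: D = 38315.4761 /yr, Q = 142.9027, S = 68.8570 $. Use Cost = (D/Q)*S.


Number of orders = D/Q = 268.1228
Cost = 268.1228 * 68.8570 = 18462.1336

18462.1336 $/yr


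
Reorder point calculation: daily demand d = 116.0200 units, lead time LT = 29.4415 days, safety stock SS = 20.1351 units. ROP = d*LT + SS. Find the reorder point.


d*LT = 116.0200 * 29.4415 = 3415.8028
ROP = 3415.8028 + 20.1351 = 3435.9379

3435.9379 units


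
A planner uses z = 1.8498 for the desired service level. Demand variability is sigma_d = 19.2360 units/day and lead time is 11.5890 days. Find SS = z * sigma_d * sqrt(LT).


sqrt(LT) = sqrt(11.5890) = 3.4043
SS = 1.8498 * 19.2360 * 3.4043 = 121.1330

121.1330 units


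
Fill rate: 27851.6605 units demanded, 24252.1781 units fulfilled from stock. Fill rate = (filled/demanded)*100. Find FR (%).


FR = 24252.1781 / 27851.6605 * 100 = 87.0762

87.0762%


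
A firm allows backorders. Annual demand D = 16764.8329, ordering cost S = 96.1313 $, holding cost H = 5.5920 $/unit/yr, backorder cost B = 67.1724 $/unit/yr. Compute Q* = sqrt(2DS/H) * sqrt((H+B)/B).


sqrt(2DS/H) = 759.2127
sqrt((H+B)/B) = 1.0408
Q* = 759.2127 * 1.0408 = 790.1826

790.1826 units


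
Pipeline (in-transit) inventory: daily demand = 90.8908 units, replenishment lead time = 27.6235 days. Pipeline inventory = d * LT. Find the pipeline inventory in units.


Pipeline = 90.8908 * 27.6235 = 2510.7220

2510.7220 units


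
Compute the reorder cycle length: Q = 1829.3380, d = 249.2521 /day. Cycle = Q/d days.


Cycle = 1829.3380 / 249.2521 = 7.3393

7.3393 days


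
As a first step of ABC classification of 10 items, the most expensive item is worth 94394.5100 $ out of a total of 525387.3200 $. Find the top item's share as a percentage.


Top item = 94394.5100
Total = 525387.3200
Percentage = 94394.5100 / 525387.3200 * 100 = 17.9667

17.9667%


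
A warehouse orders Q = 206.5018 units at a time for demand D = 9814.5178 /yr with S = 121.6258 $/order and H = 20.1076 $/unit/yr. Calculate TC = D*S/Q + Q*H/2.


Ordering cost = D*S/Q = 5780.5723
Holding cost = Q*H/2 = 2076.1278
TC = 5780.5723 + 2076.1278 = 7856.7001

7856.7001 $/yr


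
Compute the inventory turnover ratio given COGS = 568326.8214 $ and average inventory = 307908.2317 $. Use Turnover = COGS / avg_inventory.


Turnover = 568326.8214 / 307908.2317 = 1.8458

1.8458


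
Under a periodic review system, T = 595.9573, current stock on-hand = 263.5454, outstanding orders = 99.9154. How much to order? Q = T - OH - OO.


Inventory position = OH + OO = 263.5454 + 99.9154 = 363.4608
Q = 595.9573 - 363.4608 = 232.4965

232.4965 units


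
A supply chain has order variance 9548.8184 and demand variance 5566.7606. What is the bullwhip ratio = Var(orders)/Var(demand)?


BW = 9548.8184 / 5566.7606 = 1.7153

1.7153


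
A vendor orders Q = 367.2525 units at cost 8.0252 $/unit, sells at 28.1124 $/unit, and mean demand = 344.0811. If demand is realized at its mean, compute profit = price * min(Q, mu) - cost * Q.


Sales at mu = min(367.2525, 344.0811) = 344.0811
Revenue = 28.1124 * 344.0811 = 9672.9455
Total cost = 8.0252 * 367.2525 = 2947.2748
Profit = 9672.9455 - 2947.2748 = 6725.6708

6725.6708 $


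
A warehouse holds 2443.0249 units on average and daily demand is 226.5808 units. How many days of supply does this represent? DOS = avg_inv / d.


DOS = 2443.0249 / 226.5808 = 10.7821

10.7821 days


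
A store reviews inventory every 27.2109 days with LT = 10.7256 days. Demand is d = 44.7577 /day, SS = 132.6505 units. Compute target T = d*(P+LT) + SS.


P + LT = 37.9365
d*(P+LT) = 44.7577 * 37.9365 = 1697.9505
T = 1697.9505 + 132.6505 = 1830.6010

1830.6010 units


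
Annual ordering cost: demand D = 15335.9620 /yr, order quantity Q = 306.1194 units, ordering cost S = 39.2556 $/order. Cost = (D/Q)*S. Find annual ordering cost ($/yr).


Number of orders = D/Q = 50.0980
Cost = 50.0980 * 39.2556 = 1966.6261

1966.6261 $/yr


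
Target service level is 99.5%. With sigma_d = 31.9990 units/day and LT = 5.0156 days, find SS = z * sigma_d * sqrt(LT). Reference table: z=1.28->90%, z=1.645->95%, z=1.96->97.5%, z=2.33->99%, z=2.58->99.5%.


From the table, SL = 99.5% corresponds to z = 2.58
sqrt(LT) = sqrt(5.0156) = 2.2396
SS = 2.58 * 31.9990 * 2.2396 = 184.8918

184.8918 units


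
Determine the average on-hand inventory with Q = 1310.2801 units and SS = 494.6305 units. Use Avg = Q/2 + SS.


Q/2 = 655.1400
Avg = 655.1400 + 494.6305 = 1149.7705

1149.7705 units


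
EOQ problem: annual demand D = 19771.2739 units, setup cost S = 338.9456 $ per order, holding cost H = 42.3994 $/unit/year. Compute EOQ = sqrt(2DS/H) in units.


2*D*S = 2 * 19771.2739 * 338.9456 = 13402772.5896
2*D*S/H = 316107.6003
EOQ = sqrt(316107.6003) = 562.2345

562.2345 units


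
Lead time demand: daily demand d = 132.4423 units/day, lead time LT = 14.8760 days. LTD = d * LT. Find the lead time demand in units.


LTD = 132.4423 * 14.8760 = 1970.2117

1970.2117 units


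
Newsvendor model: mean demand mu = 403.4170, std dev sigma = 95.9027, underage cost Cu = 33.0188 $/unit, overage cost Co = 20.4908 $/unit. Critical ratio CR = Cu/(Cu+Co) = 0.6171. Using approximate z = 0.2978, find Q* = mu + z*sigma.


CR = Cu/(Cu+Co) = 33.0188/(33.0188+20.4908) = 0.6171
z = 0.2978
Q* = 403.4170 + 0.2978 * 95.9027 = 431.9768

431.9768 units


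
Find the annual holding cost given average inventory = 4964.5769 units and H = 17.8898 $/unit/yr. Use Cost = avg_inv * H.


Cost = 4964.5769 * 17.8898 = 88815.2878

88815.2878 $/yr


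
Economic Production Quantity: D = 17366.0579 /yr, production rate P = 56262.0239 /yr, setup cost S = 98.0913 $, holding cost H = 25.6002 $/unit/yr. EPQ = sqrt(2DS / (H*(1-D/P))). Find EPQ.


1 - D/P = 1 - 0.3087 = 0.6913
H*(1-D/P) = 17.6983
2DS = 3406918.3906
EPQ = sqrt(192499.3030) = 438.7474

438.7474 units
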